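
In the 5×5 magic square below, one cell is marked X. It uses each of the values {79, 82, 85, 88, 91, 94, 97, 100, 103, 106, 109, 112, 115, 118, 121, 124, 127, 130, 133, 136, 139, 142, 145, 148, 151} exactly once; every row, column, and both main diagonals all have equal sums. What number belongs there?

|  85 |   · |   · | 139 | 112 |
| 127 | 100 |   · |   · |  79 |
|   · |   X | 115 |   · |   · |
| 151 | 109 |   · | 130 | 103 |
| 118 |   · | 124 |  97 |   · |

142

The 25 entries sum to 2875, so each line sums to 2875/5 = 575.
Using row 4: 151 + 109 + 130 + 103 + ? → (4,3) = 575 − 493 = 82.
Column 1 must total 575; the given cells sum to 481, so (3,1) = 94.
Main diagonal must total 575; the given cells sum to 430, so (5,5) = 145.
Using anti-diagonal: 112 + 115 + 109 + 118 + ? → (2,4) = 575 − 454 = 121.
From row 2, 575 − (127 + 100 + 121 + 79) gives (2,3) = 148.
The remaining cell in row 5 is (5,2) = 575 − 484 = 91.
The remaining cell in column 3 is (1,3) = 575 − 469 = 106.
Column 4 needs 575; the known cells sum to 487, so (3,4) = 88.
Using column 5: 112 + 79 + 103 + 145 + ? → (3,5) = 575 − 439 = 136.
Row 1 needs 575; the known cells sum to 442, so (1,2) = 133.
The remaining cell in row 3 is (3,2) = 575 − 433 = 142.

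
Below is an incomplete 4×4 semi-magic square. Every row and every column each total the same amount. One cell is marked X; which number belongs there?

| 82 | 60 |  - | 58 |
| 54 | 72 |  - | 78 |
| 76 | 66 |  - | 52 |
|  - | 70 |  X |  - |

Column 2 is complete and sums to 268; that is the magic constant.
Row 1 must total 268; the given cells sum to 200, so (1,3) = 68.
Row 2 needs 268; the known cells sum to 204, so (2,3) = 64.
Row 3 needs 268; the known cells sum to 194, so (3,3) = 74.
Column 1 needs 268; the known cells sum to 212, so (4,1) = 56.
Column 3: 68 + 64 + 74 + ? = 268, so (4,3) = 62.

62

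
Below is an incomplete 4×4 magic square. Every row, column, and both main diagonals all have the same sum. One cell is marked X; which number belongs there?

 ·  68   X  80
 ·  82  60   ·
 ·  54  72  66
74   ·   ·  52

Anti-diagonal is complete and sums to 268; that is the magic constant.
Row 3: 54 + 72 + 66 + ? = 268, so (3,1) = 76.
Column 2: 68 + 82 + 54 + ? = 268, so (4,2) = 64.
Column 4 must total 268; the given cells sum to 198, so (2,4) = 70.
Using main diagonal: 82 + 72 + 52 + ? → (1,1) = 268 − 206 = 62.
From row 1, 268 − (62 + 68 + 80) gives (1,3) = 58.

58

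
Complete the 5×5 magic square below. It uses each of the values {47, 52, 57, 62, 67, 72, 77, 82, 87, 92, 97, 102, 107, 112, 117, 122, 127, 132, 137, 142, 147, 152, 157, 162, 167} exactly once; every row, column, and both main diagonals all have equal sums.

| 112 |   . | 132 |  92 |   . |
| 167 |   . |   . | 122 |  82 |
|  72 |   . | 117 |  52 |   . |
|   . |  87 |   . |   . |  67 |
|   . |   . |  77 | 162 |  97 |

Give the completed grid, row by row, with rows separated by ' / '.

112 47 132 92 152 / 167 102 62 122 82 / 72 157 117 52 137 / 127 87 147 107 67 / 57 142 77 162 97

The 25 entries sum to 2675, so each line sums to 2675/5 = 535.
Column 4: 92 + 122 + 52 + 162 + ? = 535, so (4,4) = 107.
Using main diagonal: 112 + 117 + 107 + 97 + ? → (2,2) = 535 − 433 = 102.
Row 2 needs 535; the known cells sum to 473, so (2,3) = 62.
Column 3 needs 535; the known cells sum to 388, so (4,3) = 147.
The remaining cell in row 4 is (4,1) = 535 − 408 = 127.
Column 1 needs 535; the known cells sum to 478, so (5,1) = 57.
From anti-diagonal, 535 − (122 + 117 + 87 + 57) gives (1,5) = 152.
The remaining cell in row 1 is (1,2) = 535 − 488 = 47.
From row 5, 535 − (57 + 77 + 162 + 97) gives (5,2) = 142.
Column 2 needs 535; the known cells sum to 378, so (3,2) = 157.
From column 5, 535 − (152 + 82 + 67 + 97) gives (3,5) = 137.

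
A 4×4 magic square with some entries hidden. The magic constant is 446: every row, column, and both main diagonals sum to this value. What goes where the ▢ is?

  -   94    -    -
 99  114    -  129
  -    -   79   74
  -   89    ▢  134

Using row 2: 99 + 114 + 129 + ? → (2,3) = 446 − 342 = 104.
Column 2: 94 + 114 + 89 + ? = 446, so (3,2) = 149.
Column 4 needs 446; the known cells sum to 337, so (1,4) = 109.
Main diagonal needs 446; the known cells sum to 327, so (1,1) = 119.
Anti-diagonal: 109 + 104 + 149 + ? = 446, so (4,1) = 84.
Row 1 needs 446; the known cells sum to 322, so (1,3) = 124.
From row 3, 446 − (149 + 79 + 74) gives (3,1) = 144.
Using row 4: 84 + 89 + 134 + ? → (4,3) = 446 − 307 = 139.

139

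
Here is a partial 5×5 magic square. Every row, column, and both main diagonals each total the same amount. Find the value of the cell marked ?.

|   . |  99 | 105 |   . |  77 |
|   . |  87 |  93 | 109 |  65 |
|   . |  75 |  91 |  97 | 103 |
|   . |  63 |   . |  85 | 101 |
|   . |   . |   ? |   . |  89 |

67

Column 5 is complete and sums to 435; that is the magic constant.
Row 2 must total 435; the given cells sum to 354, so (2,1) = 81.
Row 3 needs 435; the known cells sum to 366, so (3,1) = 69.
From column 2, 435 − (99 + 87 + 75 + 63) gives (5,2) = 111.
Main diagonal needs 435; the known cells sum to 352, so (1,1) = 83.
Using anti-diagonal: 77 + 109 + 91 + 63 + ? → (5,1) = 435 − 340 = 95.
Row 1 needs 435; the known cells sum to 364, so (1,4) = 71.
From column 1, 435 − (83 + 81 + 69 + 95) gives (4,1) = 107.
The remaining cell in column 4 is (5,4) = 435 − 362 = 73.
The remaining cell in row 4 is (4,3) = 435 − 356 = 79.
Row 5: 95 + 111 + 73 + 89 + ? = 435, so (5,3) = 67.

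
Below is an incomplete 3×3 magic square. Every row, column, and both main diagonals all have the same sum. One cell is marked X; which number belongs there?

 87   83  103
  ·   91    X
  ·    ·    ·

75

Row 1 is complete and sums to 273; that is the magic constant.
Column 2 needs 273; the known cells sum to 174, so (3,2) = 99.
Main diagonal needs 273; the known cells sum to 178, so (3,3) = 95.
From anti-diagonal, 273 − (103 + 91) gives (3,1) = 79.
Column 1: 87 + 79 + ? = 273, so (2,1) = 107.
From column 3, 273 − (103 + 95) gives (2,3) = 75.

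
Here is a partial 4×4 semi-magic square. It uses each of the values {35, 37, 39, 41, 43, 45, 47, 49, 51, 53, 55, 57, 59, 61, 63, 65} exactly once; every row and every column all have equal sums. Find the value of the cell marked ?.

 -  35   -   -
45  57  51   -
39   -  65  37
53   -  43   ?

The 16 entries sum to 800, so each line sums to 800/4 = 200.
Row 2 needs 200; the known cells sum to 153, so (2,4) = 47.
From row 3, 200 − (39 + 65 + 37) gives (3,2) = 59.
Column 1 needs 200; the known cells sum to 137, so (1,1) = 63.
From column 2, 200 − (35 + 57 + 59) gives (4,2) = 49.
Column 3 must total 200; the given cells sum to 159, so (1,3) = 41.
Row 1 must total 200; the given cells sum to 139, so (1,4) = 61.
Row 4 needs 200; the known cells sum to 145, so (4,4) = 55.

55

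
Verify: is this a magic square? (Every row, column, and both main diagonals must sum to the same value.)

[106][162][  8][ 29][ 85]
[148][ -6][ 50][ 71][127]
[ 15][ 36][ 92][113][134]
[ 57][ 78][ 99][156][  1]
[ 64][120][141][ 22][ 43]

No — row 4 sums to 391 but column 1 sums to 390.

Row 1: 106 + 162 + 8 + 29 + 85 = 390.
Row 2: 148 + (-6) + 50 + 71 + 127 = 390.
Row 3: 15 + 36 + 92 + 113 + 134 = 390.
Row 4: 57 + 78 + 99 + 156 + 1 = 391.
Row 5: 64 + 120 + 141 + 22 + 43 = 390.
Column 1: 106 + 148 + 15 + 57 + 64 = 390.
Column 2: 162 + (-6) + 36 + 78 + 120 = 390.
Column 3: 8 + 50 + 92 + 99 + 141 = 390.
Column 4: 29 + 71 + 113 + 156 + 22 = 391.
Column 5: 85 + 127 + 134 + 1 + 43 = 390.
Main diagonal: 106 + (-6) + 92 + 156 + 43 = 391.
Anti-diagonal: 85 + 71 + 92 + 78 + 64 = 390.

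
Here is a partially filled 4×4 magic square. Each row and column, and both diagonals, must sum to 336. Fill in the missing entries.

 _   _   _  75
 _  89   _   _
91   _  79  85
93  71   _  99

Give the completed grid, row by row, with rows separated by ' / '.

Using row 3: 91 + 79 + 85 + ? → (3,2) = 336 − 255 = 81.
The remaining cell in row 4 is (4,3) = 336 − 263 = 73.
Using column 2: 89 + 81 + 71 + ? → (1,2) = 336 − 241 = 95.
Column 4 needs 336; the known cells sum to 259, so (2,4) = 77.
The remaining cell in main diagonal is (1,1) = 336 − 267 = 69.
Anti-diagonal: 75 + 81 + 93 + ? = 336, so (2,3) = 87.
Row 1 must total 336; the given cells sum to 239, so (1,3) = 97.
From row 2, 336 − (89 + 87 + 77) gives (2,1) = 83.

69 95 97 75 / 83 89 87 77 / 91 81 79 85 / 93 71 73 99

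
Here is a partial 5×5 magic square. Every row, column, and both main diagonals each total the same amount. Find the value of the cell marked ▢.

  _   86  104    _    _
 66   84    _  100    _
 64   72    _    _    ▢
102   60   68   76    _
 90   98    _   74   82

Column 2 is complete and sums to 400; that is the magic constant.
From row 4, 400 − (102 + 60 + 68 + 76) gives (4,5) = 94.
Row 5 needs 400; the known cells sum to 344, so (5,3) = 56.
From column 1, 400 − (66 + 64 + 102 + 90) gives (1,1) = 78.
The remaining cell in main diagonal is (3,3) = 400 − 320 = 80.
Anti-diagonal: 100 + 80 + 60 + 90 + ? = 400, so (1,5) = 70.
From row 1, 400 − (78 + 86 + 104 + 70) gives (1,4) = 62.
The remaining cell in column 3 is (2,3) = 400 − 308 = 92.
From column 4, 400 − (62 + 100 + 76 + 74) gives (3,4) = 88.
Row 2 must total 400; the given cells sum to 342, so (2,5) = 58.
Using row 3: 64 + 72 + 80 + 88 + ? → (3,5) = 400 − 304 = 96.

96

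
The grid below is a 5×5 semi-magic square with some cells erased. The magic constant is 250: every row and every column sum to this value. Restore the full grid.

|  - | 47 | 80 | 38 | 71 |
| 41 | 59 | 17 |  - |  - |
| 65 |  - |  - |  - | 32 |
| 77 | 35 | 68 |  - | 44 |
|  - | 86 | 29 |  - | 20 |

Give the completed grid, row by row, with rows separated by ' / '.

14 47 80 38 71 / 41 59 17 50 83 / 65 23 56 74 32 / 77 35 68 26 44 / 53 86 29 62 20

From row 1, 250 − (47 + 80 + 38 + 71) gives (1,1) = 14.
Row 4 must total 250; the given cells sum to 224, so (4,4) = 26.
Column 1: 14 + 41 + 65 + 77 + ? = 250, so (5,1) = 53.
Column 2 must total 250; the given cells sum to 227, so (3,2) = 23.
Column 3 must total 250; the given cells sum to 194, so (3,3) = 56.
The remaining cell in column 5 is (2,5) = 250 − 167 = 83.
Row 2 must total 250; the given cells sum to 200, so (2,4) = 50.
From row 3, 250 − (65 + 23 + 56 + 32) gives (3,4) = 74.
From row 5, 250 − (53 + 86 + 29 + 20) gives (5,4) = 62.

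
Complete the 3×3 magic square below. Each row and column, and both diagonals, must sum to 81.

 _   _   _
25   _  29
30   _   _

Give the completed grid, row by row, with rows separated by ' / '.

Row 2 needs 81; the known cells sum to 54, so (2,2) = 27.
Using column 1: 25 + 30 + ? → (1,1) = 81 − 55 = 26.
The remaining cell in main diagonal is (3,3) = 81 − 53 = 28.
Anti-diagonal needs 81; the known cells sum to 57, so (1,3) = 24.
Row 1 needs 81; the known cells sum to 50, so (1,2) = 31.
From row 3, 81 − (30 + 28) gives (3,2) = 23.

26 31 24 / 25 27 29 / 30 23 28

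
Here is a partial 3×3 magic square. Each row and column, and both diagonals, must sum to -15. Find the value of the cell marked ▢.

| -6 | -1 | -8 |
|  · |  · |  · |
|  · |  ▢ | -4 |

-9

The remaining cell in column 3 is (2,3) = -15 − (-12) = -3.
The remaining cell in main diagonal is (2,2) = -15 − (-10) = -5.
Anti-diagonal needs -15; the known cells sum to -13, so (3,1) = -2.
From row 2, -15 − (-5 + (-3)) gives (2,1) = -7.
The remaining cell in row 3 is (3,2) = -15 − (-6) = -9.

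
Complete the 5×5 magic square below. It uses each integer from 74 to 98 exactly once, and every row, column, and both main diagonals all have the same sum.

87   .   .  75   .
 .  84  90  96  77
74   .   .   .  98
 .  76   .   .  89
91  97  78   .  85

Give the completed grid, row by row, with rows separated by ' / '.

The entries are 74 through 98, which sum to 2150, so each line sums to 2150/5 = 430.
Row 2: 84 + 90 + 96 + 77 + ? = 430, so (2,1) = 83.
The remaining cell in row 5 is (5,4) = 430 − 351 = 79.
The remaining cell in column 1 is (4,1) = 430 − 335 = 95.
From column 5, 430 − (77 + 98 + 89 + 85) gives (1,5) = 81.
From anti-diagonal, 430 − (81 + 96 + 76 + 91) gives (3,3) = 86.
Main diagonal needs 430; the known cells sum to 342, so (4,4) = 88.
From row 4, 430 − (95 + 76 + 88 + 89) gives (4,3) = 82.
Using column 3: 90 + 86 + 82 + 78 + ? → (1,3) = 430 − 336 = 94.
Using column 4: 75 + 96 + 88 + 79 + ? → (3,4) = 430 − 338 = 92.
Using row 1: 87 + 94 + 75 + 81 + ? → (1,2) = 430 − 337 = 93.
From row 3, 430 − (74 + 86 + 92 + 98) gives (3,2) = 80.

87 93 94 75 81 / 83 84 90 96 77 / 74 80 86 92 98 / 95 76 82 88 89 / 91 97 78 79 85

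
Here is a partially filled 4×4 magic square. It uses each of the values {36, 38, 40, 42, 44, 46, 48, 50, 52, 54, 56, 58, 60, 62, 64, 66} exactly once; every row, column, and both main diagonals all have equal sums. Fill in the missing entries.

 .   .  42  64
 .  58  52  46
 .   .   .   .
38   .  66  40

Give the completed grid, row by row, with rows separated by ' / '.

The 16 entries sum to 816, so each line sums to 816/4 = 204.
The remaining cell in row 2 is (2,1) = 204 − 156 = 48.
Row 4 needs 204; the known cells sum to 144, so (4,2) = 60.
Using column 3: 42 + 52 + 66 + ? → (3,3) = 204 − 160 = 44.
Using column 4: 64 + 46 + 40 + ? → (3,4) = 204 − 150 = 54.
Main diagonal needs 204; the known cells sum to 142, so (1,1) = 62.
From anti-diagonal, 204 − (64 + 52 + 38) gives (3,2) = 50.
The remaining cell in row 1 is (1,2) = 204 − 168 = 36.
Row 3 needs 204; the known cells sum to 148, so (3,1) = 56.

62 36 42 64 / 48 58 52 46 / 56 50 44 54 / 38 60 66 40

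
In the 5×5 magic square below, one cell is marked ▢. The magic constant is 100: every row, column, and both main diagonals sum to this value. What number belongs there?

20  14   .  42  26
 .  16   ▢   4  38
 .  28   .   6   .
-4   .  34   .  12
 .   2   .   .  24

Row 1 needs 100; the known cells sum to 102, so (1,3) = -2.
Column 2 must total 100; the given cells sum to 60, so (4,2) = 40.
Column 5: 26 + 38 + 12 + 24 + ? = 100, so (3,5) = 0.
Row 4: -4 + 40 + 34 + 12 + ? = 100, so (4,4) = 18.
The remaining cell in column 4 is (5,4) = 100 − 70 = 30.
From main diagonal, 100 − (20 + 16 + 18 + 24) gives (3,3) = 22.
Anti-diagonal needs 100; the known cells sum to 92, so (5,1) = 8.
From row 3, 100 − (28 + 22 + 6 + 0) gives (3,1) = 44.
Row 5 must total 100; the given cells sum to 64, so (5,3) = 36.
From column 1, 100 − (20 + 44 + (-4) + 8) gives (2,1) = 32.
The remaining cell in column 3 is (2,3) = 100 − 90 = 10.

10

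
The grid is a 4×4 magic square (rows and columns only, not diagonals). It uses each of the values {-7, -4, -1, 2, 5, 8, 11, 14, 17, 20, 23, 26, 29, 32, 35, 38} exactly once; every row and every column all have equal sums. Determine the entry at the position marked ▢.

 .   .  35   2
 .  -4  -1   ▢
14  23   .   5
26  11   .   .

38

The 16 entries sum to 248, so each line sums to 248/4 = 62.
Row 3 needs 62; the known cells sum to 42, so (3,3) = 20.
Column 2 must total 62; the given cells sum to 30, so (1,2) = 32.
Column 3 must total 62; the given cells sum to 54, so (4,3) = 8.
The remaining cell in row 1 is (1,1) = 62 − 69 = -7.
Row 4 must total 62; the given cells sum to 45, so (4,4) = 17.
From column 1, 62 − (-7 + 14 + 26) gives (2,1) = 29.
Column 4: 2 + 5 + 17 + ? = 62, so (2,4) = 38.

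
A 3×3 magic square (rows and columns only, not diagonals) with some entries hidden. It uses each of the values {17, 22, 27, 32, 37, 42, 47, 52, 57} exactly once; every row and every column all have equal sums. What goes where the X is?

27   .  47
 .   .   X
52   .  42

22

The 9 entries sum to 333, so each line sums to 333/3 = 111.
Row 1 needs 111; the known cells sum to 74, so (1,2) = 37.
From row 3, 111 − (52 + 42) gives (3,2) = 17.
Column 1 needs 111; the known cells sum to 79, so (2,1) = 32.
The remaining cell in column 2 is (2,2) = 111 − 54 = 57.
Column 3 must total 111; the given cells sum to 89, so (2,3) = 22.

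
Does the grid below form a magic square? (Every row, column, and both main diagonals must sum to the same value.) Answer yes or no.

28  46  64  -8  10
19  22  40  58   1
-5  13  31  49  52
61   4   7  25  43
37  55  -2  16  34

Row 1: 28 + 46 + 64 + (-8) + 10 = 140.
Row 2: 19 + 22 + 40 + 58 + 1 = 140.
Row 3: -5 + 13 + 31 + 49 + 52 = 140.
Row 4: 61 + 4 + 7 + 25 + 43 = 140.
Row 5: 37 + 55 + (-2) + 16 + 34 = 140.
Column 1: 28 + 19 + (-5) + 61 + 37 = 140.
Column 2: 46 + 22 + 13 + 4 + 55 = 140.
Column 3: 64 + 40 + 31 + 7 + (-2) = 140.
Column 4: -8 + 58 + 49 + 25 + 16 = 140.
Column 5: 10 + 1 + 52 + 43 + 34 = 140.
Main diagonal: 28 + 22 + 31 + 25 + 34 = 140.
Anti-diagonal: 10 + 58 + 31 + 4 + 37 = 140.
All lines sum to 140.

Yes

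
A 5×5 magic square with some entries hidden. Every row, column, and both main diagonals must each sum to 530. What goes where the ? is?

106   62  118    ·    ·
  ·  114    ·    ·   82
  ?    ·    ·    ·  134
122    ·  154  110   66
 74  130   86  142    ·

Row 4 must total 530; the given cells sum to 452, so (4,2) = 78.
From row 5, 530 − (74 + 130 + 86 + 142) gives (5,5) = 98.
Column 2: 62 + 114 + 78 + 130 + ? = 530, so (3,2) = 146.
The remaining cell in column 5 is (1,5) = 530 − 380 = 150.
Main diagonal needs 530; the known cells sum to 428, so (3,3) = 102.
From anti-diagonal, 530 − (150 + 102 + 78 + 74) gives (2,4) = 126.
From row 1, 530 − (106 + 62 + 118 + 150) gives (1,4) = 94.
Using column 3: 118 + 102 + 154 + 86 + ? → (2,3) = 530 − 460 = 70.
From column 4, 530 − (94 + 126 + 110 + 142) gives (3,4) = 58.
From row 2, 530 − (114 + 70 + 126 + 82) gives (2,1) = 138.
From row 3, 530 − (146 + 102 + 58 + 134) gives (3,1) = 90.

90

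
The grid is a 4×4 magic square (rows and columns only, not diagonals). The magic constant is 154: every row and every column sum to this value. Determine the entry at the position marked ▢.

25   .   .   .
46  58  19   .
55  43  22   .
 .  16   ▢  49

61

Row 2 needs 154; the known cells sum to 123, so (2,4) = 31.
From row 3, 154 − (55 + 43 + 22) gives (3,4) = 34.
Using column 1: 25 + 46 + 55 + ? → (4,1) = 154 − 126 = 28.
From column 2, 154 − (58 + 43 + 16) gives (1,2) = 37.
Column 4 must total 154; the given cells sum to 114, so (1,4) = 40.
From row 1, 154 − (25 + 37 + 40) gives (1,3) = 52.
Using row 4: 28 + 16 + 49 + ? → (4,3) = 154 − 93 = 61.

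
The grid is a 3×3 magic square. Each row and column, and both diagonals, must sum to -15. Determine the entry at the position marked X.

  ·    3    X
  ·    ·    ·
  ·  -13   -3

From row 3, -15 − (-13 + (-3)) gives (3,1) = 1.
Column 2 needs -15; the known cells sum to -10, so (2,2) = -5.
From main diagonal, -15 − (-5 + (-3)) gives (1,1) = -7.
Using anti-diagonal: -5 + 1 + ? → (1,3) = -15 − (-4) = -11.

-11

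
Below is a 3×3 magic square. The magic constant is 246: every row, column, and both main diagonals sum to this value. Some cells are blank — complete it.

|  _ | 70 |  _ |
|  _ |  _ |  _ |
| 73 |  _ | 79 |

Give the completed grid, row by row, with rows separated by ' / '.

From row 3, 246 − (73 + 79) gives (3,2) = 94.
The remaining cell in column 2 is (2,2) = 246 − 164 = 82.
Main diagonal: 82 + 79 + ? = 246, so (1,1) = 85.
Anti-diagonal needs 246; the known cells sum to 155, so (1,3) = 91.
Column 1 must total 246; the given cells sum to 158, so (2,1) = 88.
Using column 3: 91 + 79 + ? → (2,3) = 246 − 170 = 76.

85 70 91 / 88 82 76 / 73 94 79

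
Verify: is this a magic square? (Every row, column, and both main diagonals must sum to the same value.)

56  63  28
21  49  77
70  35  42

Yes

Row 1: 56 + 63 + 28 = 147.
Row 2: 21 + 49 + 77 = 147.
Row 3: 70 + 35 + 42 = 147.
Column 1: 56 + 21 + 70 = 147.
Column 2: 63 + 49 + 35 = 147.
Column 3: 28 + 77 + 42 = 147.
Main diagonal: 56 + 49 + 42 = 147.
Anti-diagonal: 28 + 49 + 70 = 147.
All lines sum to 147.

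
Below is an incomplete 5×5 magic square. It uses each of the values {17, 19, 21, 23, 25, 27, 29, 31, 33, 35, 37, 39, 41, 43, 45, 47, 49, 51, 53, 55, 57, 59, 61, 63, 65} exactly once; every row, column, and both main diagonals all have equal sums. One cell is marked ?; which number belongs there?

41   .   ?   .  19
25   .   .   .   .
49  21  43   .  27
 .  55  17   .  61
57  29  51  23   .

The 25 entries sum to 1025, so each line sums to 1025/5 = 205.
Row 3 must total 205; the given cells sum to 140, so (3,4) = 65.
Row 5 needs 205; the known cells sum to 160, so (5,5) = 45.
Using column 1: 41 + 25 + 49 + 57 + ? → (4,1) = 205 − 172 = 33.
Column 5 must total 205; the given cells sum to 152, so (2,5) = 53.
Anti-diagonal must total 205; the given cells sum to 174, so (2,4) = 31.
From row 4, 205 − (33 + 55 + 17 + 61) gives (4,4) = 39.
Column 4: 31 + 65 + 39 + 23 + ? = 205, so (1,4) = 47.
Main diagonal needs 205; the known cells sum to 168, so (2,2) = 37.
From row 2, 205 − (25 + 37 + 31 + 53) gives (2,3) = 59.
Using column 2: 37 + 21 + 55 + 29 + ? → (1,2) = 205 − 142 = 63.
The remaining cell in column 3 is (1,3) = 205 − 170 = 35.

35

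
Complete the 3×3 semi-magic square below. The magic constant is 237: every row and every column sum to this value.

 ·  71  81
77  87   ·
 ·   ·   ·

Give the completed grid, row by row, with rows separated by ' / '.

Row 1 needs 237; the known cells sum to 152, so (1,1) = 85.
From row 2, 237 − (77 + 87) gives (2,3) = 73.
The remaining cell in column 1 is (3,1) = 237 − 162 = 75.
From column 2, 237 − (71 + 87) gives (3,2) = 79.
Using column 3: 81 + 73 + ? → (3,3) = 237 − 154 = 83.

85 71 81 / 77 87 73 / 75 79 83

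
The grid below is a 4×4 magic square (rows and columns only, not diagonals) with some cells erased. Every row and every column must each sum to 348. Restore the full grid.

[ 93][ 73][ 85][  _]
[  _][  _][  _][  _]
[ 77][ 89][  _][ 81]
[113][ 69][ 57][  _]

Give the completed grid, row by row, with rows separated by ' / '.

From row 1, 348 − (93 + 73 + 85) gives (1,4) = 97.
The remaining cell in row 3 is (3,3) = 348 − 247 = 101.
Using row 4: 113 + 69 + 57 + ? → (4,4) = 348 − 239 = 109.
From column 1, 348 − (93 + 77 + 113) gives (2,1) = 65.
The remaining cell in column 2 is (2,2) = 348 − 231 = 117.
Column 3: 85 + 101 + 57 + ? = 348, so (2,3) = 105.
Column 4: 97 + 81 + 109 + ? = 348, so (2,4) = 61.

93 73 85 97 / 65 117 105 61 / 77 89 101 81 / 113 69 57 109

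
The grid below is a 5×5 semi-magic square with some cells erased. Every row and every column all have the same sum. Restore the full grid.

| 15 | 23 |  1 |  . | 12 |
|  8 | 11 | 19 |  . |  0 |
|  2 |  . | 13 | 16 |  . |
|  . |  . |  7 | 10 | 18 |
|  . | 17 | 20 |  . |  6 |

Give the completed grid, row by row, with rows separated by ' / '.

Column 3 is already complete: 1 + 19 + 13 + 7 + 20 = 60, so that is the magic constant.
From row 1, 60 − (15 + 23 + 1 + 12) gives (1,4) = 9.
Row 2 needs 60; the known cells sum to 38, so (2,4) = 22.
Column 4 needs 60; the known cells sum to 57, so (5,4) = 3.
Column 5: 12 + 0 + 18 + 6 + ? = 60, so (3,5) = 24.
Row 3 must total 60; the given cells sum to 55, so (3,2) = 5.
Row 5 must total 60; the given cells sum to 46, so (5,1) = 14.
Column 1: 15 + 8 + 2 + 14 + ? = 60, so (4,1) = 21.
Column 2 must total 60; the given cells sum to 56, so (4,2) = 4.

15 23 1 9 12 / 8 11 19 22 0 / 2 5 13 16 24 / 21 4 7 10 18 / 14 17 20 3 6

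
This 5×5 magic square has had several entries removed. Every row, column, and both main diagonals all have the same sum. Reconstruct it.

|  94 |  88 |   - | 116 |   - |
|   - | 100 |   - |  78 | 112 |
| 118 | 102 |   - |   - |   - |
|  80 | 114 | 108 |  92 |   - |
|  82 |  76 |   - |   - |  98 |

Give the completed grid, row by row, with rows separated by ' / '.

94 88 72 116 110 / 106 100 84 78 112 / 118 102 96 90 74 / 80 114 108 92 86 / 82 76 120 104 98

Column 2 is already complete: 88 + 100 + 102 + 114 + 76 = 480, so that is the magic constant.
Row 4 needs 480; the known cells sum to 394, so (4,5) = 86.
From column 1, 480 − (94 + 118 + 80 + 82) gives (2,1) = 106.
Main diagonal needs 480; the known cells sum to 384, so (3,3) = 96.
Anti-diagonal needs 480; the known cells sum to 370, so (1,5) = 110.
Row 1 needs 480; the known cells sum to 408, so (1,3) = 72.
Row 2 needs 480; the known cells sum to 396, so (2,3) = 84.
Column 3 needs 480; the known cells sum to 360, so (5,3) = 120.
Column 5 must total 480; the given cells sum to 406, so (3,5) = 74.
From row 3, 480 − (118 + 102 + 96 + 74) gives (3,4) = 90.
Row 5: 82 + 76 + 120 + 98 + ? = 480, so (5,4) = 104.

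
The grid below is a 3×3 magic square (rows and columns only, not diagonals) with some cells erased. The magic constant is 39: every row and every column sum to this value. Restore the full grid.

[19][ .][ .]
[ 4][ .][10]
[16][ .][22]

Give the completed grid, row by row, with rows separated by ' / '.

Row 2: 4 + 10 + ? = 39, so (2,2) = 25.
Row 3 must total 39; the given cells sum to 38, so (3,2) = 1.
The remaining cell in column 2 is (1,2) = 39 − 26 = 13.
Column 3: 10 + 22 + ? = 39, so (1,3) = 7.

19 13 7 / 4 25 10 / 16 1 22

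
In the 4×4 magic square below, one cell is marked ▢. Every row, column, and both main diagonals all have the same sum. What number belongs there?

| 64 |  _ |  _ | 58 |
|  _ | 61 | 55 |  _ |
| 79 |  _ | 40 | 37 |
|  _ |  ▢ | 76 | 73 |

46

Main diagonal is complete and sums to 238; that is the magic constant.
Using row 3: 79 + 40 + 37 + ? → (3,2) = 238 − 156 = 82.
Column 3 needs 238; the known cells sum to 171, so (1,3) = 67.
Column 4 must total 238; the given cells sum to 168, so (2,4) = 70.
Using anti-diagonal: 58 + 55 + 82 + ? → (4,1) = 238 − 195 = 43.
Row 1 must total 238; the given cells sum to 189, so (1,2) = 49.
The remaining cell in row 2 is (2,1) = 238 − 186 = 52.
Row 4: 43 + 76 + 73 + ? = 238, so (4,2) = 46.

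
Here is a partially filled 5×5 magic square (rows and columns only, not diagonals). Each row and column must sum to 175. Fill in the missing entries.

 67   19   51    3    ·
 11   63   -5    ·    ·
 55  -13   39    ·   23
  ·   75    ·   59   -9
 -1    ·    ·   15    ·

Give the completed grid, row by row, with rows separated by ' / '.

Row 1 must total 175; the given cells sum to 140, so (1,5) = 35.
The remaining cell in row 3 is (3,4) = 175 − 104 = 71.
Column 1 must total 175; the given cells sum to 132, so (4,1) = 43.
Using column 2: 19 + 63 + (-13) + 75 + ? → (5,2) = 175 − 144 = 31.
Column 4 must total 175; the given cells sum to 148, so (2,4) = 27.
Row 2: 11 + 63 + (-5) + 27 + ? = 175, so (2,5) = 79.
From row 4, 175 − (43 + 75 + 59 + (-9)) gives (4,3) = 7.
Column 3 must total 175; the given cells sum to 92, so (5,3) = 83.
Column 5 needs 175; the known cells sum to 128, so (5,5) = 47.

67 19 51 3 35 / 11 63 -5 27 79 / 55 -13 39 71 23 / 43 75 7 59 -9 / -1 31 83 15 47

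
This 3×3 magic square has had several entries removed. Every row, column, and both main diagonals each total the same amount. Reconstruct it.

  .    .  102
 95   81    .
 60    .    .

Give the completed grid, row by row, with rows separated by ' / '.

88 53 102 / 95 81 67 / 60 109 74

Anti-diagonal is already complete: 102 + 81 + 60 = 243, so that is the magic constant.
From row 2, 243 − (95 + 81) gives (2,3) = 67.
The remaining cell in column 1 is (1,1) = 243 − 155 = 88.
From column 3, 243 − (102 + 67) gives (3,3) = 74.
Row 1 must total 243; the given cells sum to 190, so (1,2) = 53.
Using row 3: 60 + 74 + ? → (3,2) = 243 − 134 = 109.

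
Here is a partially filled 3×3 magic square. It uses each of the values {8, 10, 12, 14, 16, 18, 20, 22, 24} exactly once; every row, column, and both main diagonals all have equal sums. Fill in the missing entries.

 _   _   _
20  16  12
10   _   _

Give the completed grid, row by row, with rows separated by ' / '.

18 8 22 / 20 16 12 / 10 24 14

The 9 entries sum to 144, so each line sums to 144/3 = 48.
Column 1 needs 48; the known cells sum to 30, so (1,1) = 18.
Using main diagonal: 18 + 16 + ? → (3,3) = 48 − 34 = 14.
The remaining cell in anti-diagonal is (1,3) = 48 − 26 = 22.
Row 1: 18 + 22 + ? = 48, so (1,2) = 8.
Row 3 must total 48; the given cells sum to 24, so (3,2) = 24.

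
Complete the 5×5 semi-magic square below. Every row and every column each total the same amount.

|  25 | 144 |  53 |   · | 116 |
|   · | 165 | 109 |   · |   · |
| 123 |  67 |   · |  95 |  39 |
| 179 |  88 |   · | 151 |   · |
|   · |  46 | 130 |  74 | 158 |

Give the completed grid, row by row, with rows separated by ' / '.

Column 2 is already complete: 144 + 165 + 67 + 88 + 46 = 510, so that is the magic constant.
Row 1 needs 510; the known cells sum to 338, so (1,4) = 172.
The remaining cell in row 3 is (3,3) = 510 − 324 = 186.
Using row 5: 46 + 130 + 74 + 158 + ? → (5,1) = 510 − 408 = 102.
From column 1, 510 − (25 + 123 + 179 + 102) gives (2,1) = 81.
From column 3, 510 − (53 + 109 + 186 + 130) gives (4,3) = 32.
From column 4, 510 − (172 + 95 + 151 + 74) gives (2,4) = 18.
Using row 2: 81 + 165 + 109 + 18 + ? → (2,5) = 510 − 373 = 137.
The remaining cell in row 4 is (4,5) = 510 − 450 = 60.

25 144 53 172 116 / 81 165 109 18 137 / 123 67 186 95 39 / 179 88 32 151 60 / 102 46 130 74 158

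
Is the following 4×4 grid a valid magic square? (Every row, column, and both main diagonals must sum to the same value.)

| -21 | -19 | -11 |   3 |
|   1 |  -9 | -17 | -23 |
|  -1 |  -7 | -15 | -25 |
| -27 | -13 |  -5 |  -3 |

Row 1: -21 + (-19) + (-11) + 3 = -48.
Row 2: 1 + (-9) + (-17) + (-23) = -48.
Row 3: -1 + (-7) + (-15) + (-25) = -48.
Row 4: -27 + (-13) + (-5) + (-3) = -48.
Column 1: -21 + 1 + (-1) + (-27) = -48.
Column 2: -19 + (-9) + (-7) + (-13) = -48.
Column 3: -11 + (-17) + (-15) + (-5) = -48.
Column 4: 3 + (-23) + (-25) + (-3) = -48.
Main diagonal: -21 + (-9) + (-15) + (-3) = -48.
Anti-diagonal: 3 + (-17) + (-7) + (-27) = -48.
All lines sum to -48.

Yes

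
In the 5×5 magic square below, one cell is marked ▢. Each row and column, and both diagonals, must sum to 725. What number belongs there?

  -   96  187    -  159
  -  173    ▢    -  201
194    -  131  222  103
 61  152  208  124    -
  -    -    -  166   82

Row 3: 194 + 131 + 222 + 103 + ? = 725, so (3,2) = 75.
Row 4 must total 725; the given cells sum to 545, so (4,5) = 180.
Column 2 must total 725; the given cells sum to 496, so (5,2) = 229.
Using main diagonal: 173 + 131 + 124 + 82 + ? → (1,1) = 725 − 510 = 215.
Row 1 needs 725; the known cells sum to 657, so (1,4) = 68.
The remaining cell in column 4 is (2,4) = 725 − 580 = 145.
The remaining cell in anti-diagonal is (5,1) = 725 − 587 = 138.
Row 5 needs 725; the known cells sum to 615, so (5,3) = 110.
Column 1 must total 725; the given cells sum to 608, so (2,1) = 117.
Column 3: 187 + 131 + 208 + 110 + ? = 725, so (2,3) = 89.

89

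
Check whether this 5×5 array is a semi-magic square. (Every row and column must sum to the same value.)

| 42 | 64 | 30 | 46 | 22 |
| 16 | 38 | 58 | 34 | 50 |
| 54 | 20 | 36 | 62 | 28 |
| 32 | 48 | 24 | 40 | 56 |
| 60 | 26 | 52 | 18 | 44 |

Row 1: 42 + 64 + 30 + 46 + 22 = 204.
Row 2: 16 + 38 + 58 + 34 + 50 = 196.
Row 3: 54 + 20 + 36 + 62 + 28 = 200.
Row 4: 32 + 48 + 24 + 40 + 56 = 200.
Row 5: 60 + 26 + 52 + 18 + 44 = 200.
Column 1: 42 + 16 + 54 + 32 + 60 = 204.
Column 2: 64 + 38 + 20 + 48 + 26 = 196.
Column 3: 30 + 58 + 36 + 24 + 52 = 200.
Column 4: 46 + 34 + 62 + 40 + 18 = 200.
Column 5: 22 + 50 + 28 + 56 + 44 = 200.

No — column 4 sums to 200 but row 2 sums to 196.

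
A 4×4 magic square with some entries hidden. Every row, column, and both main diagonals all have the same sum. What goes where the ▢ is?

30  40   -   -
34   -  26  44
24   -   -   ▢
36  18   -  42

Column 1 is complete and sums to 124; that is the magic constant.
Row 2 must total 124; the given cells sum to 104, so (2,2) = 20.
Row 4 needs 124; the known cells sum to 96, so (4,3) = 28.
The remaining cell in column 2 is (3,2) = 124 − 78 = 46.
The remaining cell in main diagonal is (3,3) = 124 − 92 = 32.
Anti-diagonal needs 124; the known cells sum to 108, so (1,4) = 16.
Row 1: 30 + 40 + 16 + ? = 124, so (1,3) = 38.
Using row 3: 24 + 46 + 32 + ? → (3,4) = 124 − 102 = 22.

22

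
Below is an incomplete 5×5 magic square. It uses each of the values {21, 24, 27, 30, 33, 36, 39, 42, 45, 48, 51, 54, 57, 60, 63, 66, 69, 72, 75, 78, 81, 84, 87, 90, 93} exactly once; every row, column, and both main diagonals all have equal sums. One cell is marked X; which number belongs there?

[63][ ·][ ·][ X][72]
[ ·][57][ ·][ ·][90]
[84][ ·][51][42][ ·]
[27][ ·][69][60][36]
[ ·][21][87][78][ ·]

81

The 25 entries sum to 1425, so each line sums to 1425/5 = 285.
Row 4: 27 + 69 + 60 + 36 + ? = 285, so (4,2) = 93.
Main diagonal must total 285; the given cells sum to 231, so (5,5) = 54.
The remaining cell in row 5 is (5,1) = 285 − 240 = 45.
Using column 1: 63 + 84 + 27 + 45 + ? → (2,1) = 285 − 219 = 66.
The remaining cell in column 5 is (3,5) = 285 − 252 = 33.
The remaining cell in anti-diagonal is (2,4) = 285 − 261 = 24.
Row 2 must total 285; the given cells sum to 237, so (2,3) = 48.
Using row 3: 84 + 51 + 42 + 33 + ? → (3,2) = 285 − 210 = 75.
The remaining cell in column 2 is (1,2) = 285 − 246 = 39.
Column 3 needs 285; the known cells sum to 255, so (1,3) = 30.
The remaining cell in column 4 is (1,4) = 285 − 204 = 81.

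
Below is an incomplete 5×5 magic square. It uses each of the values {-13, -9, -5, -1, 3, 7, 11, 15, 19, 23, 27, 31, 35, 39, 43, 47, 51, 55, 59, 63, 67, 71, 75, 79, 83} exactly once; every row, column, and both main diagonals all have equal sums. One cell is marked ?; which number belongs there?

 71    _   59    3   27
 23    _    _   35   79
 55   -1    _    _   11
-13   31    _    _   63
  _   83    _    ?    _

The 25 entries sum to 875, so each line sums to 875/5 = 175.
Using row 1: 71 + 59 + 3 + 27 + ? → (1,2) = 175 − 160 = 15.
Column 1 needs 175; the known cells sum to 136, so (5,1) = 39.
Using column 2: 15 + (-1) + 31 + 83 + ? → (2,2) = 175 − 128 = 47.
Using column 5: 27 + 79 + 11 + 63 + ? → (5,5) = 175 − 180 = -5.
The remaining cell in anti-diagonal is (3,3) = 175 − 132 = 43.
Row 2 needs 175; the known cells sum to 184, so (2,3) = -9.
Row 3 needs 175; the known cells sum to 108, so (3,4) = 67.
Main diagonal must total 175; the given cells sum to 156, so (4,4) = 19.
The remaining cell in row 4 is (4,3) = 175 − 100 = 75.
Column 3: 59 + (-9) + 43 + 75 + ? = 175, so (5,3) = 7.
Column 4 must total 175; the given cells sum to 124, so (5,4) = 51.

51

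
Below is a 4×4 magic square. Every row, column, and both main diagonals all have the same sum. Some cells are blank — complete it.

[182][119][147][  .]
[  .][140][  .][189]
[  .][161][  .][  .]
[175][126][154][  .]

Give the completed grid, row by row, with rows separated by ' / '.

182 119 147 98 / 105 140 112 189 / 84 161 133 168 / 175 126 154 91

Column 2 is already complete: 119 + 140 + 161 + 126 = 546, so that is the magic constant.
From row 1, 546 − (182 + 119 + 147) gives (1,4) = 98.
Row 4: 175 + 126 + 154 + ? = 546, so (4,4) = 91.
The remaining cell in column 4 is (3,4) = 546 − 378 = 168.
The remaining cell in main diagonal is (3,3) = 546 − 413 = 133.
Anti-diagonal needs 546; the known cells sum to 434, so (2,3) = 112.
The remaining cell in row 2 is (2,1) = 546 − 441 = 105.
From row 3, 546 − (161 + 133 + 168) gives (3,1) = 84.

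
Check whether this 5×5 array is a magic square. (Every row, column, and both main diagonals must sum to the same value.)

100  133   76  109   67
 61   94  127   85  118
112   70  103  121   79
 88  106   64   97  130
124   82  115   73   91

Yes

Row 1: 100 + 133 + 76 + 109 + 67 = 485.
Row 2: 61 + 94 + 127 + 85 + 118 = 485.
Row 3: 112 + 70 + 103 + 121 + 79 = 485.
Row 4: 88 + 106 + 64 + 97 + 130 = 485.
Row 5: 124 + 82 + 115 + 73 + 91 = 485.
Column 1: 100 + 61 + 112 + 88 + 124 = 485.
Column 2: 133 + 94 + 70 + 106 + 82 = 485.
Column 3: 76 + 127 + 103 + 64 + 115 = 485.
Column 4: 109 + 85 + 121 + 97 + 73 = 485.
Column 5: 67 + 118 + 79 + 130 + 91 = 485.
Main diagonal: 100 + 94 + 103 + 97 + 91 = 485.
Anti-diagonal: 67 + 85 + 103 + 106 + 124 = 485.
All lines sum to 485.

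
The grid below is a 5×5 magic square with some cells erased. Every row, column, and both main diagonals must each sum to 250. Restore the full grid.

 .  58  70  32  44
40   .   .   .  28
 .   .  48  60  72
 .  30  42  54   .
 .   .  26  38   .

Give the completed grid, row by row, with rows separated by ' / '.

46 58 70 32 44 / 40 52 64 66 28 / 34 36 48 60 72 / 68 30 42 54 56 / 62 74 26 38 50

From row 1, 250 − (58 + 70 + 32 + 44) gives (1,1) = 46.
Column 3 must total 250; the given cells sum to 186, so (2,3) = 64.
The remaining cell in column 4 is (2,4) = 250 − 184 = 66.
Using anti-diagonal: 44 + 66 + 48 + 30 + ? → (5,1) = 250 − 188 = 62.
Using row 2: 40 + 64 + 66 + 28 + ? → (2,2) = 250 − 198 = 52.
The remaining cell in main diagonal is (5,5) = 250 − 200 = 50.
Row 5 must total 250; the given cells sum to 176, so (5,2) = 74.
Using column 2: 58 + 52 + 30 + 74 + ? → (3,2) = 250 − 214 = 36.
Column 5 must total 250; the given cells sum to 194, so (4,5) = 56.
Row 3 needs 250; the known cells sum to 216, so (3,1) = 34.
From row 4, 250 − (30 + 42 + 54 + 56) gives (4,1) = 68.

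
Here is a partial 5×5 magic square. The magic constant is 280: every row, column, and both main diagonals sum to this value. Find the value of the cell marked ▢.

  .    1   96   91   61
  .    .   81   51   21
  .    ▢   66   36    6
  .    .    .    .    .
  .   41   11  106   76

From row 1, 280 − (1 + 96 + 91 + 61) gives (1,1) = 31.
Row 5 needs 280; the known cells sum to 234, so (5,1) = 46.
Column 3: 96 + 81 + 66 + 11 + ? = 280, so (4,3) = 26.
Column 4: 91 + 51 + 36 + 106 + ? = 280, so (4,4) = -4.
From column 5, 280 − (61 + 21 + 6 + 76) gives (4,5) = 116.
Main diagonal must total 280; the given cells sum to 169, so (2,2) = 111.
Anti-diagonal must total 280; the given cells sum to 224, so (4,2) = 56.
From row 2, 280 − (111 + 81 + 51 + 21) gives (2,1) = 16.
Using row 4: 56 + 26 + (-4) + 116 + ? → (4,1) = 280 − 194 = 86.
Column 1 must total 280; the given cells sum to 179, so (3,1) = 101.
The remaining cell in column 2 is (3,2) = 280 − 209 = 71.

71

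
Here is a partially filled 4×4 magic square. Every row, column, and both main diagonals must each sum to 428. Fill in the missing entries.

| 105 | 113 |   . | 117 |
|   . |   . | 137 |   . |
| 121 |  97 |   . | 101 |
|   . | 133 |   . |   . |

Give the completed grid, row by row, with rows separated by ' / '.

105 113 93 117 / 125 85 137 81 / 121 97 109 101 / 77 133 89 129

Row 1: 105 + 113 + 117 + ? = 428, so (1,3) = 93.
Row 3 must total 428; the given cells sum to 319, so (3,3) = 109.
Column 2: 113 + 97 + 133 + ? = 428, so (2,2) = 85.
Column 3 must total 428; the given cells sum to 339, so (4,3) = 89.
Main diagonal must total 428; the given cells sum to 299, so (4,4) = 129.
The remaining cell in anti-diagonal is (4,1) = 428 − 351 = 77.
From column 1, 428 − (105 + 121 + 77) gives (2,1) = 125.
Column 4 needs 428; the known cells sum to 347, so (2,4) = 81.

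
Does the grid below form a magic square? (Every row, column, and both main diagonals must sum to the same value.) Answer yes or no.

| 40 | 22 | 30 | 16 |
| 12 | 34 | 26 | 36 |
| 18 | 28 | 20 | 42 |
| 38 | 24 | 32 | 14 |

Row 1: 40 + 22 + 30 + 16 = 108.
Row 2: 12 + 34 + 26 + 36 = 108.
Row 3: 18 + 28 + 20 + 42 = 108.
Row 4: 38 + 24 + 32 + 14 = 108.
Column 1: 40 + 12 + 18 + 38 = 108.
Column 2: 22 + 34 + 28 + 24 = 108.
Column 3: 30 + 26 + 20 + 32 = 108.
Column 4: 16 + 36 + 42 + 14 = 108.
Main diagonal: 40 + 34 + 20 + 14 = 108.
Anti-diagonal: 16 + 26 + 28 + 38 = 108.
All lines sum to 108.

Yes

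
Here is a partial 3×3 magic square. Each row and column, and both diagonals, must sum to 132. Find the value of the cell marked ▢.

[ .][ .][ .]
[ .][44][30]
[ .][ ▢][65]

Row 2 needs 132; the known cells sum to 74, so (2,1) = 58.
Column 3: 30 + 65 + ? = 132, so (1,3) = 37.
The remaining cell in main diagonal is (1,1) = 132 − 109 = 23.
From anti-diagonal, 132 − (37 + 44) gives (3,1) = 51.
The remaining cell in row 1 is (1,2) = 132 − 60 = 72.
Row 3: 51 + 65 + ? = 132, so (3,2) = 16.

16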